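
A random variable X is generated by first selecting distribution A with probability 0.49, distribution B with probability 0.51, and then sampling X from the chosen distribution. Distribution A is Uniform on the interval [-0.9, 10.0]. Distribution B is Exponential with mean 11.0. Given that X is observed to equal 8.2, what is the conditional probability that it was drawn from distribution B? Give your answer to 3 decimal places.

0.329

Likelihoods f(8.2 | ·): A: 0.0917431; B: 0.0431381.
Posterior ∝ prior × likelihood. Numerator for B: 0.51·0.0431381 = 0.0220004.
Normalizing constant: 0.49·0.0917431 + 0.51·0.0431381 = 0.0669545.
P(B | observation) = 0.0220004 / 0.0669545 = 0.328587.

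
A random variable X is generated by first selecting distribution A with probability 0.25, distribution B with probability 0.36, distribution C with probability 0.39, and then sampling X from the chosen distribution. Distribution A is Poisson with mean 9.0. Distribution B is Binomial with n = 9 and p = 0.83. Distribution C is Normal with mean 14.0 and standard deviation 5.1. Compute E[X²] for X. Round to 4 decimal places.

129.6294

For each component E[X²] = Var + (mean)², giving A: 90; B: 57.0708; C: 222.01.
Overall E[X²] = 0.25·90 + 0.36·57.0708 + 0.39·222.01 = 129.629.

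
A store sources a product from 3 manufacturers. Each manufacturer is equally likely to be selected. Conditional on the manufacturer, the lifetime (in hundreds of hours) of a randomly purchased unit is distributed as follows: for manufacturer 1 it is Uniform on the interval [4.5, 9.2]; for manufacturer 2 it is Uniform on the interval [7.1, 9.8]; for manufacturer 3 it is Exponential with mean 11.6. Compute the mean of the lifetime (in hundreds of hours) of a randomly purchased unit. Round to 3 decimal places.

8.967

Component means — 1: 6.85; 2: 8.45; 3: 11.6.
E[X] = 0.333333·6.85 + 0.333333·8.45 + 0.333333·11.6 = 8.96667.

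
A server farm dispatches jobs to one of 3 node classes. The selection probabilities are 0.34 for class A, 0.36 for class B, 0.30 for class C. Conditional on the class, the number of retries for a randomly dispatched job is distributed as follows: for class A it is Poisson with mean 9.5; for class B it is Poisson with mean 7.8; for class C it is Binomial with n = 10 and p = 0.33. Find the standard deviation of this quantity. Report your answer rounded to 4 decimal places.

3.6281

Per component, A: μ=9.5, E[X²]=99.75; B: μ=7.8, E[X²]=68.64; C: μ=3.3, E[X²]=13.101.
E[X] = 0.34·9.5 + 0.36·7.8 + 0.3·3.3 = 7.028.
E[X²] = 0.34·99.75 + 0.36·68.64 + 0.3·13.101 = 62.5557.
Var(X) = E[X²] − (E[X])² = 62.5557 − 49.3928 = 13.1629.
SD(X) = √13.1629 = 3.62807.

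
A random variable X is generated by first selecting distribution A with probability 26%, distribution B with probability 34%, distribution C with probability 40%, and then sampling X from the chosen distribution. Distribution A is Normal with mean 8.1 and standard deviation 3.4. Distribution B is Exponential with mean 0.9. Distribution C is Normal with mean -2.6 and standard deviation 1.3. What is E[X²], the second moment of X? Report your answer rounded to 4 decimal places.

For each component E[X²] = Var + (mean)², giving A: 77.17; B: 1.62; C: 8.45.
Overall E[X²] = 0.26·77.17 + 0.34·1.62 + 0.4·8.45 = 23.995.

23.9950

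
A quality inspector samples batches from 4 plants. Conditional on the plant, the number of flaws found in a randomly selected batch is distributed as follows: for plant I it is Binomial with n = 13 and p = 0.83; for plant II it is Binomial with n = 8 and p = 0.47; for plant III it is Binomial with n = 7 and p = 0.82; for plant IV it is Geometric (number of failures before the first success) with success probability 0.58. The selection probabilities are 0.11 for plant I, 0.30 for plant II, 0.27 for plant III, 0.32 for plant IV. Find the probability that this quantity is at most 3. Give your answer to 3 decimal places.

Conditional on each plant, P(X ≤ 3): I: 3.48732e-06; II: 0.430629; III: 0.0231276; IV: 0.968883.
By total probability, P(X ≤ 3) = 0.11·3.48732e-06 + 0.3·0.430629 + 0.27·0.0231276 + 0.32·0.968883 = 0.445476.

0.445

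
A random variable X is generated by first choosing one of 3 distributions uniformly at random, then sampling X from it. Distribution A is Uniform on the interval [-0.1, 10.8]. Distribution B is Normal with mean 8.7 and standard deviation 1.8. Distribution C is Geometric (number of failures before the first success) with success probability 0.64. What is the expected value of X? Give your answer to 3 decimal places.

Component means — A: 5.35; B: 8.7; C: 0.5625.
E[X] = 0.333333·5.35 + 0.333333·8.7 + 0.333333·0.5625 = 4.87083.

4.871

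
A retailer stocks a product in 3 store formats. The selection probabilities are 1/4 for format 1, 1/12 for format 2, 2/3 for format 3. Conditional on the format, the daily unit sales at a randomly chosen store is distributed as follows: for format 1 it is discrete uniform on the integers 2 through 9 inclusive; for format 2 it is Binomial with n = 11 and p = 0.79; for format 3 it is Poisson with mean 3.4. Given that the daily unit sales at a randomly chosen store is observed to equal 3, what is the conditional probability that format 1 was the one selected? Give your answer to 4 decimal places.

0.1765

Likelihoods P(X=3 | ·): 1: 0.125; 2: 0.000307694; 3: 0.218617.
Posterior ∝ prior × likelihood. Numerator for 1: 0.25·0.125 = 0.03125.
Normalizing constant: 0.25·0.125 + 0.0833333·0.000307694 + 0.666667·0.218617 = 0.17702.
P(1 | observation) = 0.03125 / 0.17702 = 0.176533.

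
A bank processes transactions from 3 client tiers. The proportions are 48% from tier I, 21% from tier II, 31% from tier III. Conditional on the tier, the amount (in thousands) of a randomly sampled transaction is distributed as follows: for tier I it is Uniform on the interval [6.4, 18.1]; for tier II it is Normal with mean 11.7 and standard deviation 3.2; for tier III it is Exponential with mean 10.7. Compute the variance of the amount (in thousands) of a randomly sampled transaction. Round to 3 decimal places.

Per component, I: μ=12.25, E[X²]=161.47; II: μ=11.7, E[X²]=147.13; III: μ=10.7, E[X²]=228.98.
E[X] = 0.48·12.25 + 0.21·11.7 + 0.31·10.7 = 11.654.
E[X²] = 0.48·161.47 + 0.21·147.13 + 0.31·228.98 = 179.387.
Var(X) = E[X²] − (E[X])² = 179.387 − 135.816 = 43.571.

43.571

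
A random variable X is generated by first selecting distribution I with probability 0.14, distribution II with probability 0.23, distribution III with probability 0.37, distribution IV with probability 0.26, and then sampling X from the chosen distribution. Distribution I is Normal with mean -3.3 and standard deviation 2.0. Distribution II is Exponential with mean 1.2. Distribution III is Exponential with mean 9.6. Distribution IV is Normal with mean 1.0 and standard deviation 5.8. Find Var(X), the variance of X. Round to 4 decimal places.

Per component, I: μ=-3.3, E[X²]=14.89; II: μ=1.2, E[X²]=2.88; III: μ=9.6, E[X²]=184.32; IV: μ=1, E[X²]=34.64.
E[X] = 0.14·-3.3 + 0.23·1.2 + 0.37·9.6 + 0.26·1 = 3.626.
E[X²] = 0.14·14.89 + 0.23·2.88 + 0.37·184.32 + 0.26·34.64 = 79.9518.
Var(X) = E[X²] − (E[X])² = 79.9518 − 13.1479 = 66.8039.

66.8039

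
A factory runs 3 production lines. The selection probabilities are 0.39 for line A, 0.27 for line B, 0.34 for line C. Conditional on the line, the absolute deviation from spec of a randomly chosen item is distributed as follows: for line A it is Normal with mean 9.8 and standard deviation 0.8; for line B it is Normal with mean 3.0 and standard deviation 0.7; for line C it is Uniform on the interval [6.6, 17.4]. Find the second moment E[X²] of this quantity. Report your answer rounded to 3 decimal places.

For each component E[X²] = Var + (mean)², giving A: 96.68; B: 9.49; C: 153.72.
Overall E[X²] = 0.39·96.68 + 0.27·9.49 + 0.34·153.72 = 92.5323.

92.532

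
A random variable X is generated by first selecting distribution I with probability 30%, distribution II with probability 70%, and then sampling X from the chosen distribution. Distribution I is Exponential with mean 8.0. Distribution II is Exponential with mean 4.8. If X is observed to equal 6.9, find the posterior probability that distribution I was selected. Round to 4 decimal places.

Likelihoods f(6.9 | ·): I: 0.0527632; II: 0.0494835.
Posterior ∝ prior × likelihood. Numerator for I: 0.3·0.0527632 = 0.015829.
Normalizing constant: 0.3·0.0527632 + 0.7·0.0494835 = 0.0504674.
P(I | observation) = 0.015829 / 0.0504674 = 0.313647.

0.3136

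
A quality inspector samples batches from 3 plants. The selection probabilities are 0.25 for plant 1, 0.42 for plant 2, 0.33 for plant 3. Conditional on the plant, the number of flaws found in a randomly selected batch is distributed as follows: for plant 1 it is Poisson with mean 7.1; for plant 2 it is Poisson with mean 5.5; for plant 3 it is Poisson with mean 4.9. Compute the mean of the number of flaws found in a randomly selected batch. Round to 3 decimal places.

Component means — 1: 7.1; 2: 5.5; 3: 4.9.
E[X] = 0.25·7.1 + 0.42·5.5 + 0.33·4.9 = 5.702.

5.702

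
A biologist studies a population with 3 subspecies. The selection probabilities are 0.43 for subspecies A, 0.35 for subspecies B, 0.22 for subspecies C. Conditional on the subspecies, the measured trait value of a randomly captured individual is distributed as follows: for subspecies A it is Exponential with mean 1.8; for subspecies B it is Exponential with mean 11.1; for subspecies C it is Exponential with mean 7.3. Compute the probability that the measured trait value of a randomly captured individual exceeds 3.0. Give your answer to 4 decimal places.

Conditional on each subspecies, P(X > 3.0): A: 0.188876; B: 0.763173; C: 0.663014.
By total probability, P(X > 3.0) = 0.43·0.188876 + 0.35·0.763173 + 0.22·0.663014 = 0.49419.

0.4942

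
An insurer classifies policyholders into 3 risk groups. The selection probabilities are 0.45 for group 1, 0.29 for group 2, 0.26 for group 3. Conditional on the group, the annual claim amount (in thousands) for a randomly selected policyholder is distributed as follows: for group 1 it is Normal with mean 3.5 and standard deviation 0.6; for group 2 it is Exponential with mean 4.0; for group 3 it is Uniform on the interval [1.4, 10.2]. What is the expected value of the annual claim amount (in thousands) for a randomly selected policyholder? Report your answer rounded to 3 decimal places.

4.243

Component means — 1: 3.5; 2: 4; 3: 5.8.
E[X] = 0.45·3.5 + 0.29·4 + 0.26·5.8 = 4.243.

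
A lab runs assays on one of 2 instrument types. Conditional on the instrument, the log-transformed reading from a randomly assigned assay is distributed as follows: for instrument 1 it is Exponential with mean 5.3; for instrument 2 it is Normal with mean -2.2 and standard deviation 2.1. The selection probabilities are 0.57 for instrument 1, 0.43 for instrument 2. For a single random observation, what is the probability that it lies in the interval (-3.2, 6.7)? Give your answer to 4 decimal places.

Conditional on each instrument, P(-3.2 < X < 6.7): 1: 0.717521; 2: 0.683019.
By total probability, P(-3.2 < X < 6.7) = 0.57·0.717521 + 0.43·0.683019 = 0.702685.

0.7027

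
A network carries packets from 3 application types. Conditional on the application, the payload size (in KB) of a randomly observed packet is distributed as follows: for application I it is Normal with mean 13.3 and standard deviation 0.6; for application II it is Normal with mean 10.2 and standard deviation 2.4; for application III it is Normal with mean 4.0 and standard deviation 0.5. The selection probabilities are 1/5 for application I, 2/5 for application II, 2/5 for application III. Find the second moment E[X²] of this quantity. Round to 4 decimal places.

85.8700

For each component E[X²] = Var + (mean)², giving I: 177.25; II: 109.8; III: 16.25.
Overall E[X²] = 0.2·177.25 + 0.4·109.8 + 0.4·16.25 = 85.87.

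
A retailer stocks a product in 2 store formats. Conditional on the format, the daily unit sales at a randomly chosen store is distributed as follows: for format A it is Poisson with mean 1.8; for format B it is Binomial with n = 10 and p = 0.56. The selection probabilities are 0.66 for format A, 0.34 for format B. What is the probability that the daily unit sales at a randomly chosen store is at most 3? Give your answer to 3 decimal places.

Conditional on each format, P(X ≤ 3): A: 0.891292; B: 0.0908427.
By total probability, P(X ≤ 3) = 0.66·0.891292 + 0.34·0.0908427 = 0.619139.

0.619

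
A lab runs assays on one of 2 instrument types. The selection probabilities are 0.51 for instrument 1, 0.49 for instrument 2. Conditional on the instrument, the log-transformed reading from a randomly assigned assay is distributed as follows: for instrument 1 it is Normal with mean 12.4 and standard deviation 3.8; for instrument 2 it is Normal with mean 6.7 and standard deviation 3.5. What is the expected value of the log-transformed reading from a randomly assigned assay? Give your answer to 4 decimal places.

Component means — 1: 12.4; 2: 6.7.
E[X] = 0.51·12.4 + 0.49·6.7 = 9.607.

9.6070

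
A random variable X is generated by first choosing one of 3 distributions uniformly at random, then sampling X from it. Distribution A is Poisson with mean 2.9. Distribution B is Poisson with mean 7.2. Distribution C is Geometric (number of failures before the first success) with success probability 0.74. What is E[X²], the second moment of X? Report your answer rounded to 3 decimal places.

For each component E[X²] = Var + (mean)², giving A: 11.31; B: 59.04; C: 0.598247.
Overall E[X²] = 0.333333·11.31 + 0.333333·59.04 + 0.333333·0.598247 = 23.6494.

23.649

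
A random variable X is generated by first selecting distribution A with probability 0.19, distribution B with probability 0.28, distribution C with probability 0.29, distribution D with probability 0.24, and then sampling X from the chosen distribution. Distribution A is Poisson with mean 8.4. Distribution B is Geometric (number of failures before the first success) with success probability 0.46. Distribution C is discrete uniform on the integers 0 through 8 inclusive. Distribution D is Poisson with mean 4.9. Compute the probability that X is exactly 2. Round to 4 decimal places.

Conditional on each component, P(X = 2): A: 0.00793332; B: 0.134136; C: 0.111111; D: 0.0893962.
By total probability, P(X = 2) = 0.19·0.00793332 + 0.28·0.134136 + 0.29·0.111111 + 0.24·0.0893962 = 0.0927427.

0.0927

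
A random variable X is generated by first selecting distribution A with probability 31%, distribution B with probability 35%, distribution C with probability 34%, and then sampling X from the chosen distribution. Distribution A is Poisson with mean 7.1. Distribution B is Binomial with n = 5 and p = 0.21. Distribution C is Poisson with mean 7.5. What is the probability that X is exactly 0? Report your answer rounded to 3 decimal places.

0.108

Conditional on each component, P(X = 0): A: 0.000825105; B: 0.307706; C: 0.000553084.
By total probability, P(X = 0) = 0.31·0.000825105 + 0.35·0.307706 + 0.34·0.000553084 = 0.108141.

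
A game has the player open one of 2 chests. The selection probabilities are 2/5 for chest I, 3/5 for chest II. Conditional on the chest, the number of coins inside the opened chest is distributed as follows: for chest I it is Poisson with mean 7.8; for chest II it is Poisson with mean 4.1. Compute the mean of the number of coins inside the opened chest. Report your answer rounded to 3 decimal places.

5.580

Component means — I: 7.8; II: 4.1.
E[X] = 0.4·7.8 + 0.6·4.1 = 5.58.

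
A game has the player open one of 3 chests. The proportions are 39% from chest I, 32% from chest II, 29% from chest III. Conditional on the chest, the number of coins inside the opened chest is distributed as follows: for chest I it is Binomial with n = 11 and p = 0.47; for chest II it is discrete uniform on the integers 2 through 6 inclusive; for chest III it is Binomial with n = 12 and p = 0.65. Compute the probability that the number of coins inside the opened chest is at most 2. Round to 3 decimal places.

Conditional on each chest, P(X ≤ 2): I: 0.0500591; II: 0.2; III: 0.000847908.
By total probability, P(X ≤ 2) = 0.39·0.0500591 + 0.32·0.2 + 0.29·0.000847908 = 0.0837689.

0.084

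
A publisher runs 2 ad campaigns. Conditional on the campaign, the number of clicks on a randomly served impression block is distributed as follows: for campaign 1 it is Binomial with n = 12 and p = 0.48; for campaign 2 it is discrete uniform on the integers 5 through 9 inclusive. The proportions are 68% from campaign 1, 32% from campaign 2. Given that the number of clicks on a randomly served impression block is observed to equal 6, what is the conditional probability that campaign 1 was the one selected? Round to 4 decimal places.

0.7036

Likelihoods P(X=6 | ·): 1: 0.223429; 2: 0.2.
Posterior ∝ prior × likelihood. Numerator for 1: 0.68·0.223429 = 0.151932.
Normalizing constant: 0.68·0.223429 + 0.32·0.2 = 0.215932.
P(1 | observation) = 0.151932 / 0.215932 = 0.70361.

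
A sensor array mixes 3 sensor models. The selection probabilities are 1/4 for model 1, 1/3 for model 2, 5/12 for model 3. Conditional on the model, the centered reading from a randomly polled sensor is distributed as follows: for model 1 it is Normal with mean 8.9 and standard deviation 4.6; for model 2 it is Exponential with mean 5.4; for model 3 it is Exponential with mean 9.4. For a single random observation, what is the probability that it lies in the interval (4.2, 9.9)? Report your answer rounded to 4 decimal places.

Conditional on each model, P(4.2 < X < 9.9): 1: 0.432596; 2: 0.299546; 3: 0.290844.
By total probability, P(4.2 < X < 9.9) = 0.25·0.432596 + 0.333333·0.299546 + 0.416667·0.290844 = 0.329183.

0.3292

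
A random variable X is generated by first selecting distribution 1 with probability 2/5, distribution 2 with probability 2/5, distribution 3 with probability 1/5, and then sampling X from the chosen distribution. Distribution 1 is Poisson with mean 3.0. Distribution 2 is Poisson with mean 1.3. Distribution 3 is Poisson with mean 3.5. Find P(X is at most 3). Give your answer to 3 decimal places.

Conditional on each component, P(X ≤ 3): 1: 0.647232; 2: 0.956905; 3: 0.536633.
By total probability, P(X ≤ 3) = 0.4·0.647232 + 0.4·0.956905 + 0.2·0.536633 = 0.748981.

0.749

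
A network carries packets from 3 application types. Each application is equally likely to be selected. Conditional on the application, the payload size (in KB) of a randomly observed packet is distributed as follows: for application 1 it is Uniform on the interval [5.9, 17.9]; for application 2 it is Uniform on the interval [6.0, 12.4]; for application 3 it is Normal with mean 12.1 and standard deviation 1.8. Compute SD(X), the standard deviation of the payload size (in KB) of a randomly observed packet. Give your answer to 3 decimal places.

Per component, 1: μ=11.9, E[X²]=153.61; 2: μ=9.2, E[X²]=88.0533; 3: μ=12.1, E[X²]=149.65.
E[X] = 0.333333·11.9 + 0.333333·9.2 + 0.333333·12.1 = 11.0667.
E[X²] = 0.333333·153.61 + 0.333333·88.0533 + 0.333333·149.65 = 130.438.
Var(X) = E[X²] − (E[X])² = 130.438 − 122.471 = 7.96667.
SD(X) = √7.96667 = 2.82253.

2.823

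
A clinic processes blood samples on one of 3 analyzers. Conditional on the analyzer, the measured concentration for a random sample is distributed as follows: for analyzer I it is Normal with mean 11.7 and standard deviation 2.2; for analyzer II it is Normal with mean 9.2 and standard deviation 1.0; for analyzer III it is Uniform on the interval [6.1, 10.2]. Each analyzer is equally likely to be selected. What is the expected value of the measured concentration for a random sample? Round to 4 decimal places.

9.6833

Component means — I: 11.7; II: 9.2; III: 8.15.
E[X] = 0.333333·11.7 + 0.333333·9.2 + 0.333333·8.15 = 9.68333.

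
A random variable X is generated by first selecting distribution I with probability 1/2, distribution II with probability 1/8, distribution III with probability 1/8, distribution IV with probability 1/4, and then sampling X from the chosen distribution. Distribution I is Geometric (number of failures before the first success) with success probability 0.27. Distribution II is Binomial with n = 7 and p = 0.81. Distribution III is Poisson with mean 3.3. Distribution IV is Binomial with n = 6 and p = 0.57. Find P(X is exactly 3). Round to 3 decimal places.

0.157

Conditional on each component, P(X = 3): I: 0.105035; II: 0.0242403; III: 0.220912; IV: 0.294483.
By total probability, P(X = 3) = 0.5·0.105035 + 0.125·0.0242403 + 0.125·0.220912 + 0.25·0.294483 = 0.156782.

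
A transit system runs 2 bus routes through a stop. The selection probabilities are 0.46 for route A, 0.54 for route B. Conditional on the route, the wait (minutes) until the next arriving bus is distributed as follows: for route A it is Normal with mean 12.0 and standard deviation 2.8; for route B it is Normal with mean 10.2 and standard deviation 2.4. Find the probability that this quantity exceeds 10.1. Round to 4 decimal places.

Conditional on each route, P(X > 10.1): A: 0.751295; B: 0.516618.
By total probability, P(X > 10.1) = 0.46·0.751295 + 0.54·0.516618 = 0.624569.

0.6246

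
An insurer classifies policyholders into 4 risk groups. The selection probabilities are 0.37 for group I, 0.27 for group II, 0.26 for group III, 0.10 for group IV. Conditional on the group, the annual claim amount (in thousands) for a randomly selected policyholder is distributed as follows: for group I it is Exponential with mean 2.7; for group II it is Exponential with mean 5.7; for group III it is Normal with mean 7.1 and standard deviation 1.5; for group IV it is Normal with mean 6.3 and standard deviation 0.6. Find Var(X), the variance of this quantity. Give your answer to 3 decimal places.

15.496

Per component, I: μ=2.7, E[X²]=14.58; II: μ=5.7, E[X²]=64.98; III: μ=7.1, E[X²]=52.66; IV: μ=6.3, E[X²]=40.05.
E[X] = 0.37·2.7 + 0.27·5.7 + 0.26·7.1 + 0.1·6.3 = 5.014.
E[X²] = 0.37·14.58 + 0.27·64.98 + 0.26·52.66 + 0.1·40.05 = 40.6358.
Var(X) = E[X²] − (E[X])² = 40.6358 − 25.1402 = 15.4956.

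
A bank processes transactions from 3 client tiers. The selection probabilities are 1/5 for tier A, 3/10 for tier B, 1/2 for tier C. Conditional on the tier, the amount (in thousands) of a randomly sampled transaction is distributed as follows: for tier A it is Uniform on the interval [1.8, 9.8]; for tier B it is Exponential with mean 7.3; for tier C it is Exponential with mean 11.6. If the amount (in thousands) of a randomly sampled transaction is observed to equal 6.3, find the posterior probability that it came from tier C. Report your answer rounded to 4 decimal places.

Likelihoods f(6.3 | ·): A: 0.125; B: 0.057793; C: 0.0500813.
Posterior ∝ prior × likelihood. Numerator for C: 0.5·0.0500813 = 0.0250406.
Normalizing constant: 0.2·0.125 + 0.3·0.057793 + 0.5·0.0500813 = 0.0673785.
P(C | observation) = 0.0250406 / 0.0673785 = 0.371641.

0.3716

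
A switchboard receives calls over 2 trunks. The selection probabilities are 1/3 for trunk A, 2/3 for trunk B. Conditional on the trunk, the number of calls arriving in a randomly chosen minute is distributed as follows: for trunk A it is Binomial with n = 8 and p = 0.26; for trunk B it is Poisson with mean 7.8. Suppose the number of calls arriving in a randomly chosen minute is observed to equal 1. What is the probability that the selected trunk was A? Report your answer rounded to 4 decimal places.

0.9753

Likelihoods P(X=1 | ·): A: 0.252747; B: 0.00319593.
Posterior ∝ prior × likelihood. Numerator for A: 0.333333·0.252747 = 0.0842489.
Normalizing constant: 0.333333·0.252747 + 0.666667·0.00319593 = 0.0863795.
P(A | observation) = 0.0842489 / 0.0863795 = 0.975334.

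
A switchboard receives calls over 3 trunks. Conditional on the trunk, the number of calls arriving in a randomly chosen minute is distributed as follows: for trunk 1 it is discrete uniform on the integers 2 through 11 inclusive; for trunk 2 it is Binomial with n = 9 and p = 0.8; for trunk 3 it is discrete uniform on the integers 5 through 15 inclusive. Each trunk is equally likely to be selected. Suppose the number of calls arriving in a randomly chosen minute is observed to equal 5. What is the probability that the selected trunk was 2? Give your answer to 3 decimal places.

Likelihoods P(X=5 | ·): 1: 0.1; 2: 0.0660603; 3: 0.0909091.
Posterior ∝ prior × likelihood. Numerator for 2: 0.333333·0.0660603 = 0.0220201.
Normalizing constant: 0.333333·0.1 + 0.333333·0.0660603 + 0.333333·0.0909091 = 0.0856565.
P(2 | observation) = 0.0220201 / 0.0856565 = 0.257075.

0.257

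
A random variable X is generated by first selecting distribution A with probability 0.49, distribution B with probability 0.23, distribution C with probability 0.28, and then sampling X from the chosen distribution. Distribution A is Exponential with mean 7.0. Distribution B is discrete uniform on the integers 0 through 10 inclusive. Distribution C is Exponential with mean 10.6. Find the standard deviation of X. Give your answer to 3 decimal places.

7.875

Per component, A: μ=7, E[X²]=98; B: μ=5, E[X²]=35; C: μ=10.6, E[X²]=224.72.
E[X] = 0.49·7 + 0.23·5 + 0.28·10.6 = 7.548.
E[X²] = 0.49·98 + 0.23·35 + 0.28·224.72 = 118.992.
Var(X) = E[X²] − (E[X])² = 118.992 − 56.9723 = 62.0193.
SD(X) = √62.0193 = 7.87523.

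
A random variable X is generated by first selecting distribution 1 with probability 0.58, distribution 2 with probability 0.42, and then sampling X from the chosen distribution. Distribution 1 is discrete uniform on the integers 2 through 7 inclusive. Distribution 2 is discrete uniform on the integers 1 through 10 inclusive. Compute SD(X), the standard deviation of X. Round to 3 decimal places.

Per component, 1: μ=4.5, E[X²]=23.1667; 2: μ=5.5, E[X²]=38.5.
E[X] = 0.58·4.5 + 0.42·5.5 = 4.92.
E[X²] = 0.58·23.1667 + 0.42·38.5 = 29.6067.
Var(X) = E[X²] − (E[X])² = 29.6067 − 24.2064 = 5.40027.
SD(X) = √5.40027 = 2.32385.

2.324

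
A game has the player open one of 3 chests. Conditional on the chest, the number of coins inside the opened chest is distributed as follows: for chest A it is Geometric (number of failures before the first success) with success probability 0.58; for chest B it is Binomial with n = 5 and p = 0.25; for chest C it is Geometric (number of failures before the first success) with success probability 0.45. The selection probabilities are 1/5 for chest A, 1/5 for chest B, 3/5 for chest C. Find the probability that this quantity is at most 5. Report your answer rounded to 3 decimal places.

0.982

Conditional on each chest, P(X ≤ 5): A: 0.994511; B: 1; C: 0.972319.
By total probability, P(X ≤ 5) = 0.2·0.994511 + 0.2·1 + 0.6·0.972319 = 0.982294.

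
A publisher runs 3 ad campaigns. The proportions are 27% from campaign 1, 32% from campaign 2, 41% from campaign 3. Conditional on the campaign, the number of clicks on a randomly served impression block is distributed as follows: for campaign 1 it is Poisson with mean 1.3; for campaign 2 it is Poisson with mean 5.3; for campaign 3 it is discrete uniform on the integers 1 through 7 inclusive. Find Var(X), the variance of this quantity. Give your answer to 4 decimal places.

6.0981

Per component, 1: μ=1.3, E[X²]=2.99; 2: μ=5.3, E[X²]=33.39; 3: μ=4, E[X²]=20.
E[X] = 0.27·1.3 + 0.32·5.3 + 0.41·4 = 3.687.
E[X²] = 0.27·2.99 + 0.32·33.39 + 0.41·20 = 19.6921.
Var(X) = E[X²] − (E[X])² = 19.6921 − 13.594 = 6.09813.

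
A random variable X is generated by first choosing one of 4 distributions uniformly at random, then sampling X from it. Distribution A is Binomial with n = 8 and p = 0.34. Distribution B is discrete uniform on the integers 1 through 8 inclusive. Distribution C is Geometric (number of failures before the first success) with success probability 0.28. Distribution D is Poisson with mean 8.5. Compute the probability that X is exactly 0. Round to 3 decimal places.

0.079

Conditional on each component, P(X = 0): A: 0.0360041; B: 0; C: 0.28; D: 0.000203468.
By total probability, P(X = 0) = 0.25·0.0360041 + 0.25·0 + 0.25·0.28 + 0.25·0.000203468 = 0.0790519.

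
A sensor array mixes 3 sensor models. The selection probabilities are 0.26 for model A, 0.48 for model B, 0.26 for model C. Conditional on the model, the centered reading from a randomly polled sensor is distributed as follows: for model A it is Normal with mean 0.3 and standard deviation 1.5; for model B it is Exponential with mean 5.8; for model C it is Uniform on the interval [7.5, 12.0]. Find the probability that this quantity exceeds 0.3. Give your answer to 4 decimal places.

Conditional on each model, P(X > 0.3): A: 0.5; B: 0.949591; C: 1.
By total probability, P(X > 0.3) = 0.26·0.5 + 0.48·0.949591 + 0.26·1 = 0.845804.

0.8458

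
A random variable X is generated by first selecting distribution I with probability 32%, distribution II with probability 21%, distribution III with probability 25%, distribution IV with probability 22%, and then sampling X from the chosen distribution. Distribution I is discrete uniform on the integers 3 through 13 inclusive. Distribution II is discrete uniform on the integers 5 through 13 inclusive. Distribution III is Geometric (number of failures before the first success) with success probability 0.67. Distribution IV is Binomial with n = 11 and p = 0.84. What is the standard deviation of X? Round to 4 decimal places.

4.2195

Per component, I: μ=8, E[X²]=74; II: μ=9, E[X²]=87.6667; III: μ=0.492537, E[X²]=0.977723; IV: μ=9.24, E[X²]=86.856.
E[X] = 0.32·8 + 0.21·9 + 0.25·0.492537 + 0.22·9.24 = 6.60593.
E[X²] = 0.32·74 + 0.21·87.6667 + 0.25·0.977723 + 0.22·86.856 = 61.4428.
Var(X) = E[X²] − (E[X])² = 61.4428 − 43.6384 = 17.8044.
SD(X) = √17.8044 = 4.21952.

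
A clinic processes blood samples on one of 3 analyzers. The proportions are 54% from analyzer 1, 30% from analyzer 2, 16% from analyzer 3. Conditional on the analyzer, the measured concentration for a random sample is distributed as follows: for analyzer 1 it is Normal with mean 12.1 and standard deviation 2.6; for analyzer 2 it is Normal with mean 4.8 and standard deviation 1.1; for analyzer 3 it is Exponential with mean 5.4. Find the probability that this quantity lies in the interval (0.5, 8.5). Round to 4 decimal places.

0.4574

Conditional on each analyzer, P(0.5 < X < 8.5): 1: 0.083081; 2: 0.999569; 3: 0.704365.
By total probability, P(0.5 < X < 8.5) = 0.54·0.083081 + 0.3·0.999569 + 0.16·0.704365 = 0.457433.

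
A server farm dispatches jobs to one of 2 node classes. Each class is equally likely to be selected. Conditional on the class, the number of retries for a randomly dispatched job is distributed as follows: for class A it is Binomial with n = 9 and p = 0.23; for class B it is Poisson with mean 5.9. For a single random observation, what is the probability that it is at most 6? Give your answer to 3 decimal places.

0.811

Conditional on each class, P(X ≤ 6): A: 0.999217; B: 0.622361.
By total probability, P(X ≤ 6) = 0.5·0.999217 + 0.5·0.622361 = 0.810789.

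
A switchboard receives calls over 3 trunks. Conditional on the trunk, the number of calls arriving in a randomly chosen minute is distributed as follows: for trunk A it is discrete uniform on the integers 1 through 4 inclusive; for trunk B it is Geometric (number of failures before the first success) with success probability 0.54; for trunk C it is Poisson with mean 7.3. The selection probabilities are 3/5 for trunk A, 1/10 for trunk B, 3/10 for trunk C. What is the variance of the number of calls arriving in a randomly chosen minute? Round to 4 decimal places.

Per component, A: μ=2.5, E[X²]=7.5; B: μ=0.851852, E[X²]=2.30316; C: μ=7.3, E[X²]=60.59.
E[X] = 0.6·2.5 + 0.1·0.851852 + 0.3·7.3 = 3.77519.
E[X²] = 0.6·7.5 + 0.1·2.30316 + 0.3·60.59 = 22.9073.
Var(X) = E[X²] − (E[X])² = 22.9073 − 14.252 = 8.65529.

8.6553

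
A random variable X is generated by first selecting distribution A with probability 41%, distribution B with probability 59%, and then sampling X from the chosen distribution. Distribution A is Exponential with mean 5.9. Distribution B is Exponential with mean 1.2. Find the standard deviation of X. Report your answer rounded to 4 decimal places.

Per component, A: μ=5.9, E[X²]=69.62; B: μ=1.2, E[X²]=2.88.
E[X] = 0.41·5.9 + 0.59·1.2 = 3.127.
E[X²] = 0.41·69.62 + 0.59·2.88 = 30.2434.
Var(X) = E[X²] − (E[X])² = 30.2434 − 9.77813 = 20.4653.
SD(X) = √20.4653 = 4.52386.

4.5239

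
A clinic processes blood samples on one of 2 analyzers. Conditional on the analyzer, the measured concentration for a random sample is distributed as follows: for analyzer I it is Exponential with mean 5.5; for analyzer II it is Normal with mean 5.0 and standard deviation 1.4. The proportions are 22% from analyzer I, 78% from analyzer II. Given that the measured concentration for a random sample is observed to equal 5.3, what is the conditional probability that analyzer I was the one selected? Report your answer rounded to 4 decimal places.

Likelihoods f(5.3 | ·): I: 0.0693642; II: 0.278491.
Posterior ∝ prior × likelihood. Numerator for I: 0.22·0.0693642 = 0.0152601.
Normalizing constant: 0.22·0.0693642 + 0.78·0.278491 = 0.232483.
P(I | observation) = 0.0152601 / 0.232483 = 0.0656397.

0.0656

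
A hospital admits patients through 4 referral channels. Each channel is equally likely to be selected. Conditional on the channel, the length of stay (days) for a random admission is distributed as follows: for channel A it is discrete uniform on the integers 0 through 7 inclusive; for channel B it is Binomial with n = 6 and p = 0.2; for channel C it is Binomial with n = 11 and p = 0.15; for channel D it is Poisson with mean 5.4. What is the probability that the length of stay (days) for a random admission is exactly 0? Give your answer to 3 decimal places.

Conditional on each channel, P(X = 0): A: 0.125; B: 0.262144; C: 0.167343; D: 0.00451658.
By total probability, P(X = 0) = 0.25·0.125 + 0.25·0.262144 + 0.25·0.167343 + 0.25·0.00451658 = 0.139751.

0.140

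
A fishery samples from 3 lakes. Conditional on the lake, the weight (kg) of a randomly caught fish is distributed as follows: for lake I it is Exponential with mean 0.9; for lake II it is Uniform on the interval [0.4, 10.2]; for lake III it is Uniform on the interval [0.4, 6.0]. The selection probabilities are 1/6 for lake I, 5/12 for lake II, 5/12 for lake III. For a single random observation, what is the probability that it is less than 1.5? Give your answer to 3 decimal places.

0.264

Conditional on each lake, P(X < 1.5): I: 0.811124; II: 0.112245; III: 0.196429.
By total probability, P(X < 1.5) = 0.166667·0.811124 + 0.416667·0.112245 + 0.416667·0.196429 = 0.263801.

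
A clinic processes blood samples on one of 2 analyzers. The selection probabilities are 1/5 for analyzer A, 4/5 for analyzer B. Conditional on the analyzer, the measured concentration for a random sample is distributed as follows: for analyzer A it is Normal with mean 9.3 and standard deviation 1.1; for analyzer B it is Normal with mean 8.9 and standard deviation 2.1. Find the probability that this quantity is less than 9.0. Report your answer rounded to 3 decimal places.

0.494

Conditional on each analyzer, P(X < 9.0): A: 0.392531; B: 0.51899.
By total probability, P(X < 9.0) = 0.2·0.392531 + 0.8·0.51899 = 0.493698.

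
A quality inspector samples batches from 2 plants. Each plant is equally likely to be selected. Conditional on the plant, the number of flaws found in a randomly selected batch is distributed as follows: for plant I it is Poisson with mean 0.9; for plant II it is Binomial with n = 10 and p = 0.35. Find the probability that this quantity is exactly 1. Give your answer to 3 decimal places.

Conditional on each plant, P(X = 1): I: 0.365913; II: 0.0724917.
By total probability, P(X = 1) = 0.5·0.365913 + 0.5·0.0724917 = 0.219202.

0.219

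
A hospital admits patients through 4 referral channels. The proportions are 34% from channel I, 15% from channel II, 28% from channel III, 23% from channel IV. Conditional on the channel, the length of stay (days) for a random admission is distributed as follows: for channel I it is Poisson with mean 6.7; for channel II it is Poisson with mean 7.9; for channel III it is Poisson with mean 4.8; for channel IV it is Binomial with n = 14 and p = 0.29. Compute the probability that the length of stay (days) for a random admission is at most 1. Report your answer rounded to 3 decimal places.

0.030

Conditional on each channel, P(X ≤ 1): I: 0.00947802; II: 0.00329962; III: 0.0477325; IV: 0.0555747.
By total probability, P(X ≤ 1) = 0.34·0.00947802 + 0.15·0.00329962 + 0.28·0.0477325 + 0.23·0.0555747 = 0.0298648.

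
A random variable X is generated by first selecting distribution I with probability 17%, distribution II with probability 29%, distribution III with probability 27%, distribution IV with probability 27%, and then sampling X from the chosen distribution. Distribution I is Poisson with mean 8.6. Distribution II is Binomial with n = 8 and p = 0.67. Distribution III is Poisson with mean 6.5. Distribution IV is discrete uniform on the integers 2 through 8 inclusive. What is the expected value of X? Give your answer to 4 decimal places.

6.1214

Component means — I: 8.6; II: 5.36; III: 6.5; IV: 5.
E[X] = 0.17·8.6 + 0.29·5.36 + 0.27·6.5 + 0.27·5 = 6.1214.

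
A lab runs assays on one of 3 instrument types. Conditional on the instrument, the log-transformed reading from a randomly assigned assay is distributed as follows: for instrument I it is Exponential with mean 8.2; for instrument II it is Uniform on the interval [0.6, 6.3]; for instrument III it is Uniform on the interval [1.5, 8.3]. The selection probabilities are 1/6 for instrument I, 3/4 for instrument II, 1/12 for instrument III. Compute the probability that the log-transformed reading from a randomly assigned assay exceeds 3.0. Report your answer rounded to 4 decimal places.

Conditional on each instrument, P(X > 3.0): I: 0.693604; II: 0.578947; III: 0.779412.
By total probability, P(X > 3.0) = 0.166667·0.693604 + 0.75·0.578947 + 0.0833333·0.779412 = 0.614762.

0.6148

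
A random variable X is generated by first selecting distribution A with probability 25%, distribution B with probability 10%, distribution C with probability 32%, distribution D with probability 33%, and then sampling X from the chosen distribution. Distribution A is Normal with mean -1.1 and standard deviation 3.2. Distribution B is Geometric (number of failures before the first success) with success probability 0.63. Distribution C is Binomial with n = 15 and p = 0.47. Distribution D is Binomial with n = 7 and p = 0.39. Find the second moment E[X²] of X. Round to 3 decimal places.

23.100

For each component E[X²] = Var + (mean)², giving A: 11.45; B: 1.27715; C: 53.439; D: 9.1182.
Overall E[X²] = 0.25·11.45 + 0.1·1.27715 + 0.32·53.439 + 0.33·9.1182 = 23.0997.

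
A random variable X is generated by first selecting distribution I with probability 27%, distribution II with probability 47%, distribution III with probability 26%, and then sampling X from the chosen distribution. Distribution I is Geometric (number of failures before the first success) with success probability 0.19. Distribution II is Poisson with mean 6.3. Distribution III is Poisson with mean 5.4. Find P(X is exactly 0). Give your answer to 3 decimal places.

0.053

Conditional on each component, P(X = 0): I: 0.19; II: 0.0018363; III: 0.00451658.
By total probability, P(X = 0) = 0.27·0.19 + 0.47·0.0018363 + 0.26·0.00451658 = 0.0533374.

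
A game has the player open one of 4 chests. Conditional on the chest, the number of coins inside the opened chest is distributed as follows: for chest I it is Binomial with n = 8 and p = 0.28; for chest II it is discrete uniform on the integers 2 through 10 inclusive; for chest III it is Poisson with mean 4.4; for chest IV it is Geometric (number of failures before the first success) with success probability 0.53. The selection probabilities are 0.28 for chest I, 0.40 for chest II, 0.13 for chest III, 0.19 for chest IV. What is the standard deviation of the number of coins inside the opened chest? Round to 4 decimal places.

2.8782

Per component, I: μ=2.24, E[X²]=6.6304; II: μ=6, E[X²]=42.6667; III: μ=4.4, E[X²]=23.76; IV: μ=0.886792, E[X²]=2.45959.
E[X] = 0.28·2.24 + 0.4·6 + 0.13·4.4 + 0.19·0.886792 = 3.76769.
E[X²] = 0.28·6.6304 + 0.4·42.6667 + 0.13·23.76 + 0.19·2.45959 = 22.4793.
Var(X) = E[X²] − (E[X])² = 22.4793 − 14.1955 = 8.28381.
SD(X) = √8.28381 = 2.87816.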